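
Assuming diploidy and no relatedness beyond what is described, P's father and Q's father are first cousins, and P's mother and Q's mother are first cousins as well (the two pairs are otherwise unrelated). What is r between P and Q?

0.0625

Relatedness sums over independent paths through distinct common ancestors.
P and Q are related in two ways: second cousins through their fathers (r = 1/32) and second cousins through their mothers (r = 1/32).
r = 1/32 + 1/32 = 1/16 = 0.0625.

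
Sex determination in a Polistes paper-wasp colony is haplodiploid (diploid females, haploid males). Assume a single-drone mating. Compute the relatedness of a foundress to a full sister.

Haplodiploid full sisters inherit their father's entire haploid genome identically (contributing 1/2) and on average half of their mother's contribution (1/2 · 1/2 = 1/4); r = 1/2 + 1/4 = 3/4.

0.75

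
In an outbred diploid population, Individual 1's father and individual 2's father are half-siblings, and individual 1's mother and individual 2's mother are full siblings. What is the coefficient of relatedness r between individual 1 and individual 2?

Relatedness sums over independent paths through distinct common ancestors.
Individual 1 and individual 2 are related in two ways: half first cousins through their fathers (r = 1/16) and first cousins through their mothers (r = 1/8).
r = 1/16 + 1/8 = 0.1875.

0.1875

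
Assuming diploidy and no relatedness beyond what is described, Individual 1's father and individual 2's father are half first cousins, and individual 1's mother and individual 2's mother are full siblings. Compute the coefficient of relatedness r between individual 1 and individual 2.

With two independent routes of shared ancestry, r is the sum of the two contributions.
Individual 1 and individual 2 are related in two ways: half second cousins through their fathers (r = 1/64) and first cousins through their mothers (r = 1/8).
r = 1/64 + 1/8 = 0.140625.

0.140625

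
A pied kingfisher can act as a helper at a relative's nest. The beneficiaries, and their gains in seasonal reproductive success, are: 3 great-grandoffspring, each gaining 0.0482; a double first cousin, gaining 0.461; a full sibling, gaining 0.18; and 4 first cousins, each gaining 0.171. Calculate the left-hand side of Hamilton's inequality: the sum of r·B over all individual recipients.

r to a great-grandoffspring = 0.125 (three parent–offspring links: r = (1/2)^3 = 1/8).
r to a double first cousin = 1/4 (double first cousins share both grandparent pairs — four paths of length 4: r = 4·(1/2)^4 = 1/4).
r to a full sibling = 1/2 (full sibs share both parents — two paths of length 2: r = 2·(1/2)^2 = 1/2).
r to a first cousin = 0.125 (first cousins share one grandparent pair — two paths of length 4: r = 2·(1/2)^4 = 1/8).
Summing one r·B term per recipient: 3·0.125·0.0482 + 1·0.25·0.461 + 1·0.5·0.18 + 4·0.125·0.171 = 0.308825.

0.308825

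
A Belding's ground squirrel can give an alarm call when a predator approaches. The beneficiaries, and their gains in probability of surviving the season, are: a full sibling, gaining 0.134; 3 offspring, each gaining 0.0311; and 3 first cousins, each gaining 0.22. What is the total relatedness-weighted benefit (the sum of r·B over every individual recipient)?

r to a full sibling = 0.5 (full sibs share both parents — two paths of length 2: r = 2·(1/2)^2 = 1/2).
r to an offspring = 0.5 (one parent–offspring link: r = (1/2)^1 = 1/2).
r to a first cousin = 0.125 (first cousins share one grandparent pair — two paths of length 4: r = 2·(1/2)^4 = 1/8).
Summing one r·B term per recipient: 1·0.5·0.134 + 3·0.5·0.0311 + 3·0.125·0.22 = 0.19615.

0.19615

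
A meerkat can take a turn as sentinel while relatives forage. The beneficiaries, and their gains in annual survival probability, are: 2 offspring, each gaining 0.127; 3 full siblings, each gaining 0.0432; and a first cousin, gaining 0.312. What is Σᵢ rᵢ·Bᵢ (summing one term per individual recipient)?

r to an offspring = 1/2 (one parent–offspring link: r = (1/2)^1 = 1/2).
r to a full sibling = 0.5 (full sibs share both parents — two paths of length 2: r = 2·(1/2)^2 = 1/2).
r to a first cousin = 0.125 (first cousins share one grandparent pair — two paths of length 4: r = 2·(1/2)^4 = 1/8).
Summing one r·B term per recipient: 2·0.5·0.127 + 3·0.5·0.0432 + 1·0.125·0.312 = 0.2308.

0.2308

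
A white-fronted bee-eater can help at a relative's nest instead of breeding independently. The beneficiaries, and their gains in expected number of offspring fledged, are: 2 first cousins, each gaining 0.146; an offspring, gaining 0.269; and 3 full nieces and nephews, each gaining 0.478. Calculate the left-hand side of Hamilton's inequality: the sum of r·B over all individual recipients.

r to a first cousin = 1/8 (first cousins share one grandparent pair — two paths of length 4: r = 2·(1/2)^4 = 1/8).
r to an offspring = 1/2 (one parent–offspring link: r = (1/2)^1 = 1/2).
r to a full niece or nephew = 1/4 (full aunt/uncle↔niece/nephew: two paths of length 3 through the shared grandparent pair: r = 2·(1/2)^3 = 1/4).
Summing one r·B term per recipient: 2·0.125·0.146 + 1·0.5·0.269 + 3·0.25·0.478 = 0.5295.

0.5295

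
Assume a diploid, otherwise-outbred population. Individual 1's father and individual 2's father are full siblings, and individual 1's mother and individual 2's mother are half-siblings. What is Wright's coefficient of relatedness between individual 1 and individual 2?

0.1875

Wright's path rule: contributions from independent ancestry routes add.
Individual 1 and individual 2 are related in two ways: first cousins through their fathers (r = 1/8) and half first cousins through their mothers (r = 1/16).
r = 1/8 + 1/16 = 0.1875.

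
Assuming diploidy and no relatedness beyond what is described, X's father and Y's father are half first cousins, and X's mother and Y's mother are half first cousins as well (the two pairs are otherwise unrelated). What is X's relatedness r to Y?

0.03125

Relatedness sums over independent paths through distinct common ancestors.
X and Y are related in two ways: half second cousins through their fathers (r = 1/64) and half second cousins through their mothers (r = 1/64).
r = 1/64 + 1/64 = 1/32 = 0.03125.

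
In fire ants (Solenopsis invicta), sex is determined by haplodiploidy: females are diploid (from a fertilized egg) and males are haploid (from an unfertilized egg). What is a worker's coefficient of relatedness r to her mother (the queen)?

0.5

One meiotic link between diploid queen and diploid daughter: r = 1/2.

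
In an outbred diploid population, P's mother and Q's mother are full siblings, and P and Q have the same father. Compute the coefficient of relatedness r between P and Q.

0.375

Relatedness sums over independent paths through distinct common ancestors.
P and Q are related in two ways: first cousins through their mothers (r = 1/8) and half-sibs through their shared father (r = 1/4).
r = 1/8 + 1/4 = 0.375.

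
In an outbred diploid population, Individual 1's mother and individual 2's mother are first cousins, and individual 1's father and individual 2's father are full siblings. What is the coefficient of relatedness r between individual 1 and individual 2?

Independent pedigree routes through distinct common ancestors add.
Individual 1 and individual 2 are related in two ways: second cousins through their mothers (r = 1/32) and first cousins through their fathers (r = 1/8).
r = 1/32 + 1/8 = 5/32 = 0.15625.

0.15625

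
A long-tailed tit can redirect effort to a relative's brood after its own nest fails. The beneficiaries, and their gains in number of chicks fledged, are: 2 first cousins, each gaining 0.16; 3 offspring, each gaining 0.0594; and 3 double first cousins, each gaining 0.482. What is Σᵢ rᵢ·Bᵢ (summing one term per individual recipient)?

0.4906

r to a first cousin = 0.125 (first cousins share one grandparent pair — two paths of length 4: r = 2·(1/2)^4 = 1/8).
r to an offspring = 1/2 (one parent–offspring link: r = (1/2)^1 = 1/2).
r to a double first cousin = 0.25 (double first cousins share both grandparent pairs — four paths of length 4: r = 4·(1/2)^4 = 1/4).
Summing one r·B term per recipient: 2·0.125·0.16 + 3·0.5·0.0594 + 3·0.25·0.482 = 0.4906.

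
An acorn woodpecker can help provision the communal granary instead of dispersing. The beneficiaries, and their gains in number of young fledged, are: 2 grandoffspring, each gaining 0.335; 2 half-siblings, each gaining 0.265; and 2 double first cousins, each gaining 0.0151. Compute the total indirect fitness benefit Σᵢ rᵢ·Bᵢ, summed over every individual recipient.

0.30755

r to a grandoffspring = 0.25 (two parent–offspring links: r = (1/2)^2 = 1/4).
r to a half-sibling = 1/4 (half-sibs share one parent — one path of length 2: r = (1/2)^2 = 1/4).
r to a double first cousin = 0.25 (double first cousins share both grandparent pairs — four paths of length 4: r = 4·(1/2)^4 = 1/4).
Summing one r·B term per recipient: 2·0.25·0.335 + 2·0.25·0.265 + 2·0.25·0.0151 = 0.30755.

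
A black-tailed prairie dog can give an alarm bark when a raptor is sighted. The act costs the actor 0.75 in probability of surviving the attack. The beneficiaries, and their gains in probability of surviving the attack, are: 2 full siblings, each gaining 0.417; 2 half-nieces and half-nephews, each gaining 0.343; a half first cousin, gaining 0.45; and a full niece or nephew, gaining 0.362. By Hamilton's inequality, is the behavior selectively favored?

No

Hamilton's rule: the trait is favored when the sum of r·B over every recipient exceeds the actor's cost C.
r to a full sibling = 0.5 (full sibs share both parents — two paths of length 2: r = 2·(1/2)^2 = 1/2).
r to a half-niece or half-nephew = 1/8 (half-aunt/uncle↔niece/nephew: one path of length 3: r = (1/2)^3 = 1/8).
r to a half first cousin = 0.0625 (half first cousins share one grandparent — one path of length 4: r = (1/2)^4 = 1/16).
r to a full niece or nephew = 1/4 (full aunt/uncle↔niece/nephew: two paths of length 3 through the shared grandparent pair: r = 2·(1/2)^3 = 1/4).
Summing one r·B term per recipient: 2·0.5·0.417 + 2·0.125·0.343 + 1·0.0625·0.45 + 1·0.25·0.362 = 0.621375.
0.621375 < 0.75: the indirect benefit is less than the cost.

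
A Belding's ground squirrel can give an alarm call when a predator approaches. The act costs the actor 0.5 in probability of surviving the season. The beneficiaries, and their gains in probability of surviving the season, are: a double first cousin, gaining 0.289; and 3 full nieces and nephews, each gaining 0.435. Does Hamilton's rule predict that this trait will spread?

No

Hamilton's rule: the trait is favored when the sum of r·B over every recipient exceeds the actor's cost C.
r to a double first cousin = 1/4 (double first cousins share both grandparent pairs — four paths of length 4: r = 4·(1/2)^4 = 1/4).
r to a full niece or nephew = 0.25 (full aunt/uncle↔niece/nephew: two paths of length 3 through the shared grandparent pair: r = 2·(1/2)^3 = 1/4).
Summing one r·B term per recipient: 1·0.25·0.289 + 3·0.25·0.435 = 0.3985.
0.3985 < 0.5: the indirect benefit is less than the cost.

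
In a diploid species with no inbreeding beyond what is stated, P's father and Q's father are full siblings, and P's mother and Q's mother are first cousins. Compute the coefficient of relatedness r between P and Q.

Relatedness sums over independent paths through distinct common ancestors.
P and Q are related in two ways: first cousins through their fathers (r = 1/8) and second cousins through their mothers (r = 1/32).
r = 1/8 + 1/32 = 0.15625.

0.15625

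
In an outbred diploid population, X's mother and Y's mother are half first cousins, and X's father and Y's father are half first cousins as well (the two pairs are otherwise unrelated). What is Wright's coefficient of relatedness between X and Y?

0.03125

With two independent routes of shared ancestry, r is the sum of the two contributions.
X and Y are related in two ways: half second cousins through their mothers (r = 1/64) and half second cousins through their fathers (r = 1/64).
r = 1/64 + 1/64 = 0.03125.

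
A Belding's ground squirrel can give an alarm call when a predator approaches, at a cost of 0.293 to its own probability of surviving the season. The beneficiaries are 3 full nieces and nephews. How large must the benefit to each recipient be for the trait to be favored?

r to a full niece or nephew = 1/4 (full aunt/uncle↔niece/nephew: two paths of length 3 through the shared grandparent pair: r = 2·(1/2)^3 = 1/4).
Hamilton's rule with n recipients of equal r: n·r·B > C, so B > C/(n·r) = 0.293/(3·0.25) = 0.3907.

0.3907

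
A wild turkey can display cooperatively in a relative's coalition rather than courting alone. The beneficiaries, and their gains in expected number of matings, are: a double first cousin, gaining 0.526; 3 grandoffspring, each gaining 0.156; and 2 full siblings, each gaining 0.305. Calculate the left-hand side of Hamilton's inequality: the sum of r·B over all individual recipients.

r to a double first cousin = 0.25 (double first cousins share both grandparent pairs — four paths of length 4: r = 4·(1/2)^4 = 1/4).
r to a grandoffspring = 1/4 (two parent–offspring links: r = (1/2)^2 = 1/4).
r to a full sibling = 0.5 (full sibs share both parents — two paths of length 2: r = 2·(1/2)^2 = 1/2).
Summing one r·B term per recipient: 1·0.25·0.526 + 3·0.25·0.156 + 2·0.5·0.305 = 0.5535.

0.5535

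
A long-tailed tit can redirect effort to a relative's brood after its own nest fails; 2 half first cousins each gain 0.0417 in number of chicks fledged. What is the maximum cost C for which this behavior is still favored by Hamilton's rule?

0.0052125

r to a half first cousin = 1/16 (half first cousins share one grandparent — one path of length 4: r = (1/2)^4 = 1/16).
Hamilton's rule: n·r·B > C, so the trait is favored while C < n·r·B = 2·0.0625·0.0417 = 0.0052125.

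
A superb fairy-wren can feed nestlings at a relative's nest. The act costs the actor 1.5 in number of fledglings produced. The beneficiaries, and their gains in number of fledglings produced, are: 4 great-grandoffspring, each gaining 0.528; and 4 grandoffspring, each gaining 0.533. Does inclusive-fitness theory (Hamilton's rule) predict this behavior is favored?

No

Hamilton's rule: the trait is favored when the sum of r·B over every recipient exceeds the actor's cost C.
r to a great-grandoffspring = 0.125 (three parent–offspring links: r = (1/2)^3 = 1/8).
r to a grandoffspring = 1/4 (two parent–offspring links: r = (1/2)^2 = 1/4).
Summing one r·B term per recipient: 4·0.125·0.528 + 4·0.25·0.533 = 0.797.
0.797 < 1.5: the indirect benefit is less than the cost.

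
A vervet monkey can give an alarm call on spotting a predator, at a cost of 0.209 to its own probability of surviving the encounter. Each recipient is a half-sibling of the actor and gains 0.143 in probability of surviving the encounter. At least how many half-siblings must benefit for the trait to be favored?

6

r to a half-sibling = 0.25 (half-sibs share one parent — one path of length 2: r = (1/2)^2 = 1/4).
Hamilton's rule: n·r·B > C  ⇒  n > C/(r·B) = 0.209/(0.25·0.143) = 5.846.
The smallest integer exceeding 5.846 is 6.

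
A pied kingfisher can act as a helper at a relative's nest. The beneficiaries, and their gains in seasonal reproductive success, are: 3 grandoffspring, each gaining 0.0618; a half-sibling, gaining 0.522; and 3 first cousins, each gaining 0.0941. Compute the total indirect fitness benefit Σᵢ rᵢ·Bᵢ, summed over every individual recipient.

r to a grandoffspring = 1/4 (two parent–offspring links: r = (1/2)^2 = 1/4).
r to a half-sibling = 1/4 (half-sibs share one parent — one path of length 2: r = (1/2)^2 = 1/4).
r to a first cousin = 1/8 (first cousins share one grandparent pair — two paths of length 4: r = 2·(1/2)^4 = 1/8).
Summing one r·B term per recipient: 3·0.25·0.0618 + 1·0.25·0.522 + 3·0.125·0.0941 = 0.2121375.

0.2121375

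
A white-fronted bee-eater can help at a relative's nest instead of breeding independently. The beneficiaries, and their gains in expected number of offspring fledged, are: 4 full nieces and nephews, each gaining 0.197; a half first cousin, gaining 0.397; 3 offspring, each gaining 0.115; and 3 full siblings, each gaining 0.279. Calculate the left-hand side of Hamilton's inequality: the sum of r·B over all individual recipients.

r to a full niece or nephew = 0.25 (full aunt/uncle↔niece/nephew: two paths of length 3 through the shared grandparent pair: r = 2·(1/2)^3 = 1/4).
r to a half first cousin = 0.0625 (half first cousins share one grandparent — one path of length 4: r = (1/2)^4 = 1/16).
r to an offspring = 0.5 (one parent–offspring link: r = (1/2)^1 = 1/2).
r to a full sibling = 1/2 (full sibs share both parents — two paths of length 2: r = 2·(1/2)^2 = 1/2).
Summing one r·B term per recipient: 4·0.25·0.197 + 1·0.0625·0.397 + 3·0.5·0.115 + 3·0.5·0.279 = 0.8128125.

0.8128125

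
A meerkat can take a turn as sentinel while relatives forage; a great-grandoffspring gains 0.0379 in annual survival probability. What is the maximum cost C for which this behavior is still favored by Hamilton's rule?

r to a great-grandoffspring = 0.125 (three parent–offspring links: r = (1/2)^3 = 1/8).
Hamilton's rule: n·r·B > C, so the trait is favored while C < n·r·B = 1·0.125·0.0379 = 0.0047375.

0.0047375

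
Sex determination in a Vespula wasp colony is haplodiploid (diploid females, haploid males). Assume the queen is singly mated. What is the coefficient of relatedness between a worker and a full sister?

Haplodiploid full sisters inherit their father's entire haploid genome identically (contributing 1/2) and on average half of their mother's contribution (1/2 · 1/2 = 1/4); r = 1/2 + 1/4 = 3/4.

0.75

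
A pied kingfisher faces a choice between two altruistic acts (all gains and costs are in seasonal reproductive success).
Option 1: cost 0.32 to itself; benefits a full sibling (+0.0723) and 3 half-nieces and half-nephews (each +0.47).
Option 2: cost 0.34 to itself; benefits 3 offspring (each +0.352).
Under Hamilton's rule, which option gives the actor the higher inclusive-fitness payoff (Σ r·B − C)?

Option 1: r to a full sibling = 0.5.
Option 1: r to a half-niece or half-nephew = 0.125.
Option 1: Σ r·B − C = (1·0.5·0.0723 + 3·0.125·0.47) − 0.32 = -0.1076.
Option 2: r to an offspring = 0.5.
Option 2: Σ r·B − C = (3·0.5·0.352) − 0.34 = 0.188.
Option 2 has the higher net inclusive-fitness payoff.

Option 2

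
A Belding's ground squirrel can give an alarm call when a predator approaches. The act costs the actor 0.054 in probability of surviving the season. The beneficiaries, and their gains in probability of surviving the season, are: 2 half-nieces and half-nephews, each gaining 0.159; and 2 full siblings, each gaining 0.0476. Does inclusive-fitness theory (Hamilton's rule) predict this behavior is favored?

Yes

Hamilton's rule: the trait is favored when the sum of r·B over every recipient exceeds the actor's cost C.
r to a half-niece or half-nephew = 0.125 (half-aunt/uncle↔niece/nephew: one path of length 3: r = (1/2)^3 = 1/8).
r to a full sibling = 1/2 (full sibs share both parents — two paths of length 2: r = 2·(1/2)^2 = 1/2).
Summing one r·B term per recipient: 2·0.125·0.159 + 2·0.5·0.0476 = 0.08735.
0.08735 > 0.054: the indirect benefit exceeds the cost.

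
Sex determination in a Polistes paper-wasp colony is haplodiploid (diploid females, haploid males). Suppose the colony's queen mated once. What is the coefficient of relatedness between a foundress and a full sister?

0.75

Haplodiploid full sisters inherit their father's entire haploid genome identically (contributing 1/2) and on average half of their mother's contribution (1/2 · 1/2 = 1/4); r = 1/2 + 1/4 = 3/4.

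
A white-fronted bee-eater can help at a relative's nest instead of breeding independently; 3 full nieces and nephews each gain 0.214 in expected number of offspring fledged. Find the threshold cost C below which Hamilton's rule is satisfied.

r to a full niece or nephew = 1/4 (full aunt/uncle↔niece/nephew: two paths of length 3 through the shared grandparent pair: r = 2·(1/2)^3 = 1/4).
Hamilton's rule: n·r·B > C, so the trait is favored while C < n·r·B = 3·0.25·0.214 = 0.1605.

0.1605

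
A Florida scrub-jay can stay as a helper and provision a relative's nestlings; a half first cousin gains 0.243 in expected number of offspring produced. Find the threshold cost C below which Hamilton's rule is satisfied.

r to a half first cousin = 1/16 (half first cousins share one grandparent — one path of length 4: r = (1/2)^4 = 1/16).
Hamilton's rule: n·r·B > C, so the trait is favored while C < n·r·B = 1·0.0625·0.243 = 0.0151875.

0.0151875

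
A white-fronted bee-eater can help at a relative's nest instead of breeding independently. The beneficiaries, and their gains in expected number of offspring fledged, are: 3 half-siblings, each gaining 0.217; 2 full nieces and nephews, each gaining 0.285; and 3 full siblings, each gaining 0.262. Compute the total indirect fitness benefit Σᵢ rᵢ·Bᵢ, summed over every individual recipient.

0.69825

r to a half-sibling = 1/4 (half-sibs share one parent — one path of length 2: r = (1/2)^2 = 1/4).
r to a full niece or nephew = 1/4 (full aunt/uncle↔niece/nephew: two paths of length 3 through the shared grandparent pair: r = 2·(1/2)^3 = 1/4).
r to a full sibling = 1/2 (full sibs share both parents — two paths of length 2: r = 2·(1/2)^2 = 1/2).
Summing one r·B term per recipient: 3·0.25·0.217 + 2·0.25·0.285 + 3·0.5·0.262 = 0.69825.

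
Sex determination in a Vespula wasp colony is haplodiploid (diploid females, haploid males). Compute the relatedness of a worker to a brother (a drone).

Her haploid brother carries none of their father's genes and a random half of their mother's genome; that half matches the maternal half of her own genome with probability 1/2: r = 1/2 · 1/2 = 1/4.

0.25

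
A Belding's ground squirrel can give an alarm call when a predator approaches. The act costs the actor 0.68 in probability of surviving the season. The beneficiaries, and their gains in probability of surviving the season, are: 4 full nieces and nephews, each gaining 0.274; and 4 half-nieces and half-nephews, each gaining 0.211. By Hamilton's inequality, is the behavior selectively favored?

Hamilton's rule: the trait is favored when the sum of r·B over every recipient exceeds the actor's cost C.
r to a full niece or nephew = 1/4 (full aunt/uncle↔niece/nephew: two paths of length 3 through the shared grandparent pair: r = 2·(1/2)^3 = 1/4).
r to a half-niece or half-nephew = 0.125 (half-aunt/uncle↔niece/nephew: one path of length 3: r = (1/2)^3 = 1/8).
Summing one r·B term per recipient: 4·0.25·0.274 + 4·0.125·0.211 = 0.3795.
0.3795 < 0.68: the indirect benefit is less than the cost.

No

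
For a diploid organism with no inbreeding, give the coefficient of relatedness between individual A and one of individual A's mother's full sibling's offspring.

Each parent–offspring link contributes a factor of 1/2, and independent paths through distinct common ancestors add.
First cousins share one grandparent pair — two paths of length 4: r = 2·(1/2)^4 = 1/8.

0.125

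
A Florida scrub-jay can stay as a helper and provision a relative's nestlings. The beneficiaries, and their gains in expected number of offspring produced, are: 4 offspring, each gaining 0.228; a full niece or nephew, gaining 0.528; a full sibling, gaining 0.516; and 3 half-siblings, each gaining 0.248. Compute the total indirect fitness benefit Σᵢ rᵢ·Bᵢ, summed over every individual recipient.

r to an offspring = 0.5 (one parent–offspring link: r = (1/2)^1 = 1/2).
r to a full niece or nephew = 0.25 (full aunt/uncle↔niece/nephew: two paths of length 3 through the shared grandparent pair: r = 2·(1/2)^3 = 1/4).
r to a full sibling = 0.5 (full sibs share both parents — two paths of length 2: r = 2·(1/2)^2 = 1/2).
r to a half-sibling = 1/4 (half-sibs share one parent — one path of length 2: r = (1/2)^2 = 1/4).
Summing one r·B term per recipient: 4·0.5·0.228 + 1·0.25·0.528 + 1·0.5·0.516 + 3·0.25·0.248 = 1.032.

1.032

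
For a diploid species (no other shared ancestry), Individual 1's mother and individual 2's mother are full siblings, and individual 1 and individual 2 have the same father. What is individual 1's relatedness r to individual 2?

0.375

Wright's path rule: contributions from independent ancestry routes add.
Individual 1 and individual 2 are related in two ways: first cousins through their mothers (r = 1/8) and half-sibs through their shared father (r = 1/4).
r = 1/8 + 1/4 = 0.375.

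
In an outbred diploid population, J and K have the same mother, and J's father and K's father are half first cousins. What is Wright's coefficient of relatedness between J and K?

Independent pedigree routes through distinct common ancestors add.
J and K are related in two ways: half-sibs through their shared mother (r = 1/4) and half second cousins through their fathers (r = 1/64).
r = 1/4 + 1/64 = 17/64 = 0.265625.

0.265625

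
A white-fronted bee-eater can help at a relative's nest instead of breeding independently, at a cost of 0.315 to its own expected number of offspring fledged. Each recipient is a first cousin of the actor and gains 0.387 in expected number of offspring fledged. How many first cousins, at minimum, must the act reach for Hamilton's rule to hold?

r to a first cousin = 0.125 (first cousins share one grandparent pair — two paths of length 4: r = 2·(1/2)^4 = 1/8).
Hamilton's rule: n·r·B > C  ⇒  n > C/(r·B) = 0.315/(0.125·0.387) = 6.512.
The smallest integer exceeding 6.512 is 7.

7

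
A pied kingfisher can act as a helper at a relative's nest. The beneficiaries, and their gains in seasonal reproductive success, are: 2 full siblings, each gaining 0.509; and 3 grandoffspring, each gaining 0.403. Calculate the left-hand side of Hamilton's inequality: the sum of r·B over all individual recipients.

0.81125

r to a full sibling = 0.5 (full sibs share both parents — two paths of length 2: r = 2·(1/2)^2 = 1/2).
r to a grandoffspring = 1/4 (two parent–offspring links: r = (1/2)^2 = 1/4).
Summing one r·B term per recipient: 2·0.5·0.509 + 3·0.25·0.403 = 0.81125.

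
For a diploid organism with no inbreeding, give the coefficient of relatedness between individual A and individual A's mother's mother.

0.25

Each parent–offspring link contributes a factor of 1/2, and independent paths through distinct common ancestors add.
Two parent–offspring links: r = (1/2)^2 = 1/4.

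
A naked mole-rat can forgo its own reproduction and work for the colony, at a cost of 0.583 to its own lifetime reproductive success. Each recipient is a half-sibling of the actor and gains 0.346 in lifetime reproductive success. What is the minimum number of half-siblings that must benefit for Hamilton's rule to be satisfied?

7

r to a half-sibling = 1/4 (half-sibs share one parent — one path of length 2: r = (1/2)^2 = 1/4).
Hamilton's rule: n·r·B > C  ⇒  n > C/(r·B) = 0.583/(0.25·0.346) = 6.74.
The smallest integer exceeding 6.74 is 7.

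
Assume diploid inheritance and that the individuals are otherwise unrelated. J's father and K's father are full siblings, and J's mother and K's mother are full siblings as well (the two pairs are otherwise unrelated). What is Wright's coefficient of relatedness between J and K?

0.25

Independent pedigree routes through distinct common ancestors add.
J and K are related in two ways: first cousins through their fathers (r = 1/8) and first cousins through their mothers (r = 1/8) — i.e. double first cousins.
r = 1/8 + 1/8 = 0.25.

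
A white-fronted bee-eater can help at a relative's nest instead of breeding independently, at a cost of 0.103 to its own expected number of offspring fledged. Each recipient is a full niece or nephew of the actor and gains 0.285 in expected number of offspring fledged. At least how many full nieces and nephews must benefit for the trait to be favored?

r to a full niece or nephew = 1/4 (full aunt/uncle↔niece/nephew: two paths of length 3 through the shared grandparent pair: r = 2·(1/2)^3 = 1/4).
Hamilton's rule: n·r·B > C  ⇒  n > C/(r·B) = 0.103/(0.25·0.285) = 1.446.
The smallest integer exceeding 1.446 is 2.

2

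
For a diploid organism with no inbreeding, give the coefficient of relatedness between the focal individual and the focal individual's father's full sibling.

0.25

Each parent–offspring link contributes a factor of 1/2, and independent paths through distinct common ancestors add.
Full aunt/uncle↔niece/nephew: two paths of length 3 through the shared grandparent pair: r = 2·(1/2)^3 = 1/4.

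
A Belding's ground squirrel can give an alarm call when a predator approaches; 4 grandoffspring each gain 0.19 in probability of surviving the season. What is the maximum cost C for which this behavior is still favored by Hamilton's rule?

r to a grandoffspring = 0.25 (two parent–offspring links: r = (1/2)^2 = 1/4).
Hamilton's rule: n·r·B > C, so the trait is favored while C < n·r·B = 4·0.25·0.19 = 0.19.

0.19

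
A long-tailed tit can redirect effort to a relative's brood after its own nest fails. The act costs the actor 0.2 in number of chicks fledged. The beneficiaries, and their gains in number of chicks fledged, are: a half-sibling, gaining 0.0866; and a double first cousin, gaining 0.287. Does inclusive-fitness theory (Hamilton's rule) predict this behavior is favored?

No

Hamilton's rule: the trait is favored when the sum of r·B over every recipient exceeds the actor's cost C.
r to a half-sibling = 1/4 (half-sibs share one parent — one path of length 2: r = (1/2)^2 = 1/4).
r to a double first cousin = 0.25 (double first cousins share both grandparent pairs — four paths of length 4: r = 4·(1/2)^4 = 1/4).
Summing one r·B term per recipient: 1·0.25·0.0866 + 1·0.25·0.287 = 0.0934.
0.0934 < 0.2: the indirect benefit is less than the cost.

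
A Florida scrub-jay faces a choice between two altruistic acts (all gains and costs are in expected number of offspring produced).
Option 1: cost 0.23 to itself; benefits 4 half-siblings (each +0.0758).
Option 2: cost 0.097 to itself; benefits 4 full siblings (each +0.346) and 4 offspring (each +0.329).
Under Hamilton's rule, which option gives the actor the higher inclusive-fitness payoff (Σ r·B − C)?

Option 1: r to a half-sibling = 0.25.
Option 1: Σ r·B − C = (4·0.25·0.0758) − 0.23 = -0.1542.
Option 2: r to a full sibling = 0.5.
Option 2: r to an offspring = 0.5.
Option 2: Σ r·B − C = (4·0.5·0.346 + 4·0.5·0.329) − 0.097 = 1.253.
Option 2 has the higher net inclusive-fitness payoff.

Option 2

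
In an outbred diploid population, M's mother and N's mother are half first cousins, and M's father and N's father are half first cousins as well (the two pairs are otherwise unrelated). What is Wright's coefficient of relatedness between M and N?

Relatedness sums over independent paths through distinct common ancestors.
M and N are related in two ways: half second cousins through their mothers (r = 1/64) and half second cousins through their fathers (r = 1/64).
r = 1/64 + 1/64 = 0.03125.

0.03125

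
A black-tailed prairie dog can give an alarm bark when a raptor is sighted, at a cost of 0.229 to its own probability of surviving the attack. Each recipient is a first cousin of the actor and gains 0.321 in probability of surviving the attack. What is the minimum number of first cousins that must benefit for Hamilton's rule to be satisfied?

r to a first cousin = 1/8 (first cousins share one grandparent pair — two paths of length 4: r = 2·(1/2)^4 = 1/8).
Hamilton's rule: n·r·B > C  ⇒  n > C/(r·B) = 0.229/(0.125·0.321) = 5.707.
The smallest integer exceeding 5.707 is 6.

6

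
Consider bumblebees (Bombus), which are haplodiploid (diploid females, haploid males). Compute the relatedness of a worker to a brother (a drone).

0.25

Her haploid brother carries none of their father's genes and a random half of their mother's genome; that half matches the maternal half of her own genome with probability 1/2: r = 1/2 · 1/2 = 1/4.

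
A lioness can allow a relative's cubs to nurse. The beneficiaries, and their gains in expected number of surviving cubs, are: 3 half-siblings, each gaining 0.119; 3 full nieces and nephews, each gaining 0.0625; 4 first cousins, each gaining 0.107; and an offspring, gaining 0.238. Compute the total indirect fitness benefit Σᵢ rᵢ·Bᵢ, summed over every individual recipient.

r to a half-sibling = 1/4 (half-sibs share one parent — one path of length 2: r = (1/2)^2 = 1/4).
r to a full niece or nephew = 0.25 (full aunt/uncle↔niece/nephew: two paths of length 3 through the shared grandparent pair: r = 2·(1/2)^3 = 1/4).
r to a first cousin = 1/8 (first cousins share one grandparent pair — two paths of length 4: r = 2·(1/2)^4 = 1/8).
r to an offspring = 0.5 (one parent–offspring link: r = (1/2)^1 = 1/2).
Summing one r·B term per recipient: 3·0.25·0.119 + 3·0.25·0.0625 + 4·0.125·0.107 + 1·0.5·0.238 = 0.308625.

0.308625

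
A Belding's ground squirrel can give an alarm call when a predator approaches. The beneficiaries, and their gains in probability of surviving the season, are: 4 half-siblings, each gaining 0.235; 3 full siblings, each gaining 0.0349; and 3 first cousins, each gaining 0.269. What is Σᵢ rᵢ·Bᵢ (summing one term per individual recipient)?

0.388225

r to a half-sibling = 0.25 (half-sibs share one parent — one path of length 2: r = (1/2)^2 = 1/4).
r to a full sibling = 0.5 (full sibs share both parents — two paths of length 2: r = 2·(1/2)^2 = 1/2).
r to a first cousin = 1/8 (first cousins share one grandparent pair — two paths of length 4: r = 2·(1/2)^4 = 1/8).
Summing one r·B term per recipient: 4·0.25·0.235 + 3·0.5·0.0349 + 3·0.125·0.269 = 0.388225.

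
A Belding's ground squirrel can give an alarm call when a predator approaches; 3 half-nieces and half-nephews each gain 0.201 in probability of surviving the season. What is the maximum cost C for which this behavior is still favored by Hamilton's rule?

0.075375

r to a half-niece or half-nephew = 1/8 (half-aunt/uncle↔niece/nephew: one path of length 3: r = (1/2)^3 = 1/8).
Hamilton's rule: n·r·B > C, so the trait is favored while C < n·r·B = 3·0.125·0.201 = 0.075375.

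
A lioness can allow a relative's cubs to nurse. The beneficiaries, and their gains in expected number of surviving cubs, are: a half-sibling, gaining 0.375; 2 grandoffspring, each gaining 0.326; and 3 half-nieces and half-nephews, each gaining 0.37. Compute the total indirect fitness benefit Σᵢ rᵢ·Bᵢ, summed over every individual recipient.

r to a half-sibling = 0.25 (half-sibs share one parent — one path of length 2: r = (1/2)^2 = 1/4).
r to a grandoffspring = 1/4 (two parent–offspring links: r = (1/2)^2 = 1/4).
r to a half-niece or half-nephew = 0.125 (half-aunt/uncle↔niece/nephew: one path of length 3: r = (1/2)^3 = 1/8).
Summing one r·B term per recipient: 1·0.25·0.375 + 2·0.25·0.326 + 3·0.125·0.37 = 0.3955.

0.3955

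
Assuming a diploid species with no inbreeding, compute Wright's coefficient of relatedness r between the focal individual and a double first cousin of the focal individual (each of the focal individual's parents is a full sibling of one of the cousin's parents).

0.25

Each parent–offspring link contributes a factor of 1/2, and independent paths through distinct common ancestors add.
Double first cousins share both grandparent pairs — four paths of length 4: r = 4·(1/2)^4 = 1/4.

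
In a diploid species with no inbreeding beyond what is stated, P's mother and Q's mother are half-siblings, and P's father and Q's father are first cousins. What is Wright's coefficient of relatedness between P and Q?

Independent pedigree routes through distinct common ancestors add.
P and Q are related in two ways: half first cousins through their mothers (r = 1/16) and second cousins through their fathers (r = 1/32).
r = 1/16 + 1/32 = 3/32 = 0.09375.

0.09375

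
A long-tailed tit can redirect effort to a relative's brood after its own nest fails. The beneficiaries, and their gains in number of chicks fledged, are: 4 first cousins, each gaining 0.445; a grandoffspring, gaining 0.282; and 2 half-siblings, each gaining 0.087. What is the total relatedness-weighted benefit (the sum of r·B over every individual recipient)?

r to a first cousin = 1/8 (first cousins share one grandparent pair — two paths of length 4: r = 2·(1/2)^4 = 1/8).
r to a grandoffspring = 0.25 (two parent–offspring links: r = (1/2)^2 = 1/4).
r to a half-sibling = 0.25 (half-sibs share one parent — one path of length 2: r = (1/2)^2 = 1/4).
Summing one r·B term per recipient: 4·0.125·0.445 + 1·0.25·0.282 + 2·0.25·0.087 = 0.3365.

0.3365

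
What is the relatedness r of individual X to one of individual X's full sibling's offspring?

Each parent–offspring link contributes a factor of 1/2, and independent paths through distinct common ancestors add.
Full aunt/uncle↔niece/nephew: two paths of length 3 through the shared grandparent pair: r = 2·(1/2)^3 = 1/4.

0.25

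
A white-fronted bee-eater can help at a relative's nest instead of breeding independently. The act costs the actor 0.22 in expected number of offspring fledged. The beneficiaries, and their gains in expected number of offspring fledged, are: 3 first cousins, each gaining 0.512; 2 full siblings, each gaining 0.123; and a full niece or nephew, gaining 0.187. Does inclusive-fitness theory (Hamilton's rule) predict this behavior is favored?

Yes

Hamilton's rule: the trait is favored when the sum of r·B over every recipient exceeds the actor's cost C.
r to a first cousin = 0.125 (first cousins share one grandparent pair — two paths of length 4: r = 2·(1/2)^4 = 1/8).
r to a full sibling = 1/2 (full sibs share both parents — two paths of length 2: r = 2·(1/2)^2 = 1/2).
r to a full niece or nephew = 0.25 (full aunt/uncle↔niece/nephew: two paths of length 3 through the shared grandparent pair: r = 2·(1/2)^3 = 1/4).
Summing one r·B term per recipient: 3·0.125·0.512 + 2·0.5·0.123 + 1·0.25·0.187 = 0.36175.
0.36175 > 0.22: the indirect benefit exceeds the cost.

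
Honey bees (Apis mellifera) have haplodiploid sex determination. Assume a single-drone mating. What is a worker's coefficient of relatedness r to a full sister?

Haplodiploid full sisters inherit their father's entire haploid genome identically (contributing 1/2) and on average half of their mother's contribution (1/2 · 1/2 = 1/4); r = 1/2 + 1/4 = 3/4.

0.75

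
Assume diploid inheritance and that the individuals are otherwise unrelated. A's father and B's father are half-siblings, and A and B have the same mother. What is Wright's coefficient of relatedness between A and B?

0.3125

Relatedness sums over independent paths through distinct common ancestors.
A and B are related in two ways: half first cousins through their fathers (r = 1/16) and half-sibs through their shared mother (r = 1/4).
r = 1/16 + 1/4 = 5/16 = 0.3125.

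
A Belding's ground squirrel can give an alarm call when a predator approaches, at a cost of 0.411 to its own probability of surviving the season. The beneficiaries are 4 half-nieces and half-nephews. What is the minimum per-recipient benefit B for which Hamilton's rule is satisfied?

r to a half-niece or half-nephew = 0.125 (half-aunt/uncle↔niece/nephew: one path of length 3: r = (1/2)^3 = 1/8).
Hamilton's rule with n recipients of equal r: n·r·B > C, so B > C/(n·r) = 0.411/(4·0.125) = 0.822.

0.822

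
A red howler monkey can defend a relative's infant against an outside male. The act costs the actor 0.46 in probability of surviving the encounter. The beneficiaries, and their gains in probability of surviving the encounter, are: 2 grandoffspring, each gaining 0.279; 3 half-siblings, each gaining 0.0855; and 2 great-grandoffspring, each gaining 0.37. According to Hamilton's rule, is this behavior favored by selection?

No

Hamilton's rule: the trait is favored when the sum of r·B over every recipient exceeds the actor's cost C.
r to a grandoffspring = 1/4 (two parent–offspring links: r = (1/2)^2 = 1/4).
r to a half-sibling = 0.25 (half-sibs share one parent — one path of length 2: r = (1/2)^2 = 1/4).
r to a great-grandoffspring = 0.125 (three parent–offspring links: r = (1/2)^3 = 1/8).
Summing one r·B term per recipient: 2·0.25·0.279 + 3·0.25·0.0855 + 2·0.125·0.37 = 0.296125.
0.296125 < 0.46: the indirect benefit is less than the cost.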